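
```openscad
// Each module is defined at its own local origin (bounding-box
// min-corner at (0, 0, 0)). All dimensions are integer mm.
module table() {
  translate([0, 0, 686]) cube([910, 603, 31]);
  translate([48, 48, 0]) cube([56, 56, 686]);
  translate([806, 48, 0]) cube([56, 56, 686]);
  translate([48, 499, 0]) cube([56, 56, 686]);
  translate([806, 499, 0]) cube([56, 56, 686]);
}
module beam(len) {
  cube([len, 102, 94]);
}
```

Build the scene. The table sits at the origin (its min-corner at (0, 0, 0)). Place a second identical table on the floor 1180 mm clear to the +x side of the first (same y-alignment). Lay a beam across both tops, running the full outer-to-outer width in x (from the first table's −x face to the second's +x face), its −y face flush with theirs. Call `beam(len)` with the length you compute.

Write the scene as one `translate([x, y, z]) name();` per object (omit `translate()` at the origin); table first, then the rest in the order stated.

table();
translate([2090, 0, 0]) table();
translate([0, 0, 717]) beam(3000);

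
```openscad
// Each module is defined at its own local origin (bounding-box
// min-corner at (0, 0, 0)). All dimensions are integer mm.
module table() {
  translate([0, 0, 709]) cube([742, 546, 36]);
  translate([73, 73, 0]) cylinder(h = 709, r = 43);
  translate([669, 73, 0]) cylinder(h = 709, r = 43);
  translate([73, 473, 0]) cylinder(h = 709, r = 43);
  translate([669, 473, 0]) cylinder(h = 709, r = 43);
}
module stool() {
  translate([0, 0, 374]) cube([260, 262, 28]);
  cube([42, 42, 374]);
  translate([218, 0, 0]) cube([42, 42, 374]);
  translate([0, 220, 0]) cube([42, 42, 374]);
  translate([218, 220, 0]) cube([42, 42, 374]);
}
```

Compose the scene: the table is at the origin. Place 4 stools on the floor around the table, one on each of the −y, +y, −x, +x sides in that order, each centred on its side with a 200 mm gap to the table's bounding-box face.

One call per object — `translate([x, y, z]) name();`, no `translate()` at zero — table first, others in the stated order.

table();
translate([241, -462, 0]) stool();
translate([241, 746, 0]) stool();
translate([-460, 142, 0]) stool();
translate([942, 142, 0]) stool();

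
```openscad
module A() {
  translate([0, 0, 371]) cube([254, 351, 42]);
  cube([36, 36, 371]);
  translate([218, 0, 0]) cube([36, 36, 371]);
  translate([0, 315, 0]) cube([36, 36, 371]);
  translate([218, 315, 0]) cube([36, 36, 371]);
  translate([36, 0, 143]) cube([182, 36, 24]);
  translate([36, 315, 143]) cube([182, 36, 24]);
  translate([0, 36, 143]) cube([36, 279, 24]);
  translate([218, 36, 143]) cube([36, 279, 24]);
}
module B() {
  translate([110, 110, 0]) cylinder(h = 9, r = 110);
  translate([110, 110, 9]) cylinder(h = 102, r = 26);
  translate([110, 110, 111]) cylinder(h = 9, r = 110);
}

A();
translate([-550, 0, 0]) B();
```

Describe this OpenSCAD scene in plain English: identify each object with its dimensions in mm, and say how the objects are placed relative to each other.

A is a four-legged stool. The seat is 254×351 mm, 42 mm thick, top at z = 413 mm. It stands on four square legs, each 36×36 mm in cross-section, from z = 0 to the seat underside, each flush with a corner of the seat. Four stretchers, 36 mm wide and 24 mm tall, connect adjacent legs with their undersides at z = 143 mm, each running between the inner faces of the legs it joins and aligned with the legs' outer faces on the other axis.

B is a spool: two coaxial disc flanges of radius 110 mm and thickness 9 mm, joined by a core cylinder of radius 26 mm and height 102 mm. The lower flange rests on z = 0 and the three cylinders share a vertical axis.

The spool is on the floor beside the stool on its −x side.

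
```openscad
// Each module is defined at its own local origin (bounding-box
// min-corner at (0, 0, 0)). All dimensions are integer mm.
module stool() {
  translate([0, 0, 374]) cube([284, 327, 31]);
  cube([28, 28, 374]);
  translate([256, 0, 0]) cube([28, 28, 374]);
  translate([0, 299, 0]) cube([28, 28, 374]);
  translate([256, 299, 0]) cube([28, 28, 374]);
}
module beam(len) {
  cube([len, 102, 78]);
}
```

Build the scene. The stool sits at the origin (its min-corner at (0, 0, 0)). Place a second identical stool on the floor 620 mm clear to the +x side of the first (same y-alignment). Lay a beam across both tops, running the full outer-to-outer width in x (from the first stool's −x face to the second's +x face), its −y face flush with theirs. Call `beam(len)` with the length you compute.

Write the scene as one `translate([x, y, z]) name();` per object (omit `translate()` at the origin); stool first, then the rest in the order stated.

stool();
translate([904, 0, 0]) stool();
translate([0, 0, 405]) beam(1188);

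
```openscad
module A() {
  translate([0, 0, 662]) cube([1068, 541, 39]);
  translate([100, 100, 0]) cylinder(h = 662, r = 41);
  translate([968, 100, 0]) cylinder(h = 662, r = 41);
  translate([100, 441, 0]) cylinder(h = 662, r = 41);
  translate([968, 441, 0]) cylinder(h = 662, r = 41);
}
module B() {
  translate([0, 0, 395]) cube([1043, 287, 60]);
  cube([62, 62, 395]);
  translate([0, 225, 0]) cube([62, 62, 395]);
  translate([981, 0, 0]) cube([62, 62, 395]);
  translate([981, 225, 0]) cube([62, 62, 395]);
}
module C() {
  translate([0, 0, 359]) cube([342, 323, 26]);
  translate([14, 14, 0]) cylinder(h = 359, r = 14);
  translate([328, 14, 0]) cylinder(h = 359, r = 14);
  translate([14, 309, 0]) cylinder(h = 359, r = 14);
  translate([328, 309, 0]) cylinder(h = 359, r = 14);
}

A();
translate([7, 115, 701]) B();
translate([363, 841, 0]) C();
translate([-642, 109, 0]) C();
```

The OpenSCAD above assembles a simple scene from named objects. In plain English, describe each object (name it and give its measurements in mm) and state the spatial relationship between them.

A is a table with a 1068×541 mm rectangular top, 39 mm thick, top surface at z = 701 mm, supported by four round legs of 82 mm diameter, each leg's bounding box inset 59 mm from the nearest pair of top edges, running from the floor.

B is a long wooden bench with a 1043 mm (x) × 287 mm (y) seat, 60 mm thick, its top surface 455 mm above the floor. Four 62 mm square legs at the seat corners, flush with the edges, run from z = 0 to the seat underside.

C is a simple wooden stool: a rectangular seat 342 mm (x) by 323 mm (y), 26 mm thick, top face at z = 385 mm, on four round legs, each 28 mm in diameter. The legs rest on z = 0, each leg's axis is inset half a diameter from the nearest pair of seat edges (so the leg's bounding box is flush with the corner).

The bench is on top of the table. Two stools sit around the table at the +y, −x sides.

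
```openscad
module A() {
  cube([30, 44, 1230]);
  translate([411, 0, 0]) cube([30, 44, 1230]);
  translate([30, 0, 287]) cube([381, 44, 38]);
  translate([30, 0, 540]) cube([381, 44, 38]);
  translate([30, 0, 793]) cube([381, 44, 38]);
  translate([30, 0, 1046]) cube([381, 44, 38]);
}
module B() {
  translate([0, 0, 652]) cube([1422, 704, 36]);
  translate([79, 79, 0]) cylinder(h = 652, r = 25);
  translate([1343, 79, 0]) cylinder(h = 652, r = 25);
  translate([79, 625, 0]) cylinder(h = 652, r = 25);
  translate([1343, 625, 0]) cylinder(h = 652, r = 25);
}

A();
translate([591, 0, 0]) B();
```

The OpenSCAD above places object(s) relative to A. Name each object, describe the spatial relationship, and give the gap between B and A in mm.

A is a ladder. B is a table. The table is on the floor beside the ladder on its +x side. The gap between the table and the ladder is 150 mm.

The table's nearest face is 150 mm from the ladder's +x face.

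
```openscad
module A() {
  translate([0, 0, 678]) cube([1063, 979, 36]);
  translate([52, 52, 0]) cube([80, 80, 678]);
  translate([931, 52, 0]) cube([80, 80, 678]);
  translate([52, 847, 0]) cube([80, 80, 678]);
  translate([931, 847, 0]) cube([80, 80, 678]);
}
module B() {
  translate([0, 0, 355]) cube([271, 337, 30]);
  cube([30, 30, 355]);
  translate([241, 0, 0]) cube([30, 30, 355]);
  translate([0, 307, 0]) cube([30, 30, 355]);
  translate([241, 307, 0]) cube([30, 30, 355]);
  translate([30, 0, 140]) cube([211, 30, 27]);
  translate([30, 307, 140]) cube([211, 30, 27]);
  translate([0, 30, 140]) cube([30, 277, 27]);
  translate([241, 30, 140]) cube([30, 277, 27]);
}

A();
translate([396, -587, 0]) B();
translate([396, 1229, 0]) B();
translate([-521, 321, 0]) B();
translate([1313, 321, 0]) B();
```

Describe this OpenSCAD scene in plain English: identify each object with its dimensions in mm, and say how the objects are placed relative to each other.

A is a table with a 1063×979 mm rectangular top, 36 mm thick, top surface at z = 714 mm, supported by four 80×80 mm square legs, each inset 52 mm from the nearest pair of top edges, running from the floor.

B is a four-legged stool. The seat is a 271×337×30 mm slab whose top surface is at z = 385 mm; four square legs, each 30×30 mm in cross-section, run from the floor (z = 0) to the underside of the seat, each flush with a corner of the seat. Four stretchers, 30 mm wide and 27 mm tall, connect adjacent legs with their undersides at z = 140 mm, each running between the inner faces of the legs it joins and aligned with the legs' outer faces on the other axis.

Four stools sit around the table at the −y, +y, −x, +x sides.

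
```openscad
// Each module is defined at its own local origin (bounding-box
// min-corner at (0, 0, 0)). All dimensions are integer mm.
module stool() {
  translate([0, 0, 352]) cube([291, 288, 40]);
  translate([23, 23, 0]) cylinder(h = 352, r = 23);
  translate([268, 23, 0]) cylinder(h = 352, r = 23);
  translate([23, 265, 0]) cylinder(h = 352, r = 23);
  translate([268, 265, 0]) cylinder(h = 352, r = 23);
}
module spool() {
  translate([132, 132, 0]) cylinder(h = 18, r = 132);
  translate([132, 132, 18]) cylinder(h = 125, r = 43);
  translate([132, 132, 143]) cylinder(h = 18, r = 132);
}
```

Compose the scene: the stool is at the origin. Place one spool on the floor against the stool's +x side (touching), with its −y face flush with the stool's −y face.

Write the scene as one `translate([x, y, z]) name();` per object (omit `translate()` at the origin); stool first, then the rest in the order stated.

stool();
translate([291, 0, 0]) spool();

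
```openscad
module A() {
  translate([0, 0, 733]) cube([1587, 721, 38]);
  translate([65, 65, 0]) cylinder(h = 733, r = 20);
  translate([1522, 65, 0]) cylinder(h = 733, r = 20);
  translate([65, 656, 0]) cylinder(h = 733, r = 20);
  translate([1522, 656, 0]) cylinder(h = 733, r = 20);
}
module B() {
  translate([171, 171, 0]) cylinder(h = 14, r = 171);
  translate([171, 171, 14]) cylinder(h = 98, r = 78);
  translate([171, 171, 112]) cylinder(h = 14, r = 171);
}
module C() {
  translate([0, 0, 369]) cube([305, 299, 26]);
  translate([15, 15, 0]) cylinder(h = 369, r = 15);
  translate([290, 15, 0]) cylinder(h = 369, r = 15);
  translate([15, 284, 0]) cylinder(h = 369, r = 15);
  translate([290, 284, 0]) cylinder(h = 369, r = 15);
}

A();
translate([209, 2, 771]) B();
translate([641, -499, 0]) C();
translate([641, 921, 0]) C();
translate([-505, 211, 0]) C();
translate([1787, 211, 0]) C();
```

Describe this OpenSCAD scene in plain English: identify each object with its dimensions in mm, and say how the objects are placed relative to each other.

A is a table with a 1587×721 mm rectangular top, 38 mm thick, top surface at z = 771 mm, supported by four round legs of 40 mm diameter, each leg's bounding box inset 45 mm from the nearest pair of top edges, running from the floor.

B is a spool: two coaxial disc flanges of radius 171 mm and thickness 14 mm, joined by a core cylinder of radius 78 mm and height 98 mm. The lower flange rests on z = 0 and the three cylinders share a vertical axis.

C is a four-legged stool. The seat is a 305×299×26 mm slab whose top surface is at z = 395 mm; four round legs, each 30 mm in diameter, run from the floor (z = 0) to the underside of the seat, each leg's axis is inset half a diameter from the nearest pair of seat edges (so the leg's bounding box is flush with the corner).

The spool is on top of the table. Four stools sit around the table at the −y, +y, −x, +x sides.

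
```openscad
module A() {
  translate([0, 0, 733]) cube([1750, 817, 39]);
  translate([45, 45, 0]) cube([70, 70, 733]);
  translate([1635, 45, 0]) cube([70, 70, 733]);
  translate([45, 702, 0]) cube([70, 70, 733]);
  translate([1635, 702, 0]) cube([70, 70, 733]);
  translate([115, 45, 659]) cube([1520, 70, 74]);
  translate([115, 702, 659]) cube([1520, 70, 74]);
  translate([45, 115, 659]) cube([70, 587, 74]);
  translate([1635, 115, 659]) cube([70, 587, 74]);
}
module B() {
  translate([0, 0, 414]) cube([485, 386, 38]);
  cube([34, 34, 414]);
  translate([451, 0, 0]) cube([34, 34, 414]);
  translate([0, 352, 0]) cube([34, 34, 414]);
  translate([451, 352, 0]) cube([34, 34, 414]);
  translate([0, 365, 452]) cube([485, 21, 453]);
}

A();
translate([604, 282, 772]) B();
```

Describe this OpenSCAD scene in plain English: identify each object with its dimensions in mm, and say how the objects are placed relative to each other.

A is a rectangular dining table. The top is 1750×817×39 mm with its upper surface at z = 772 mm. It stands on four 70×70 mm square legs, each inset 45 mm from the nearest pair of top edges, running from the floor to the underside of the top. Four apron rails, 70 mm thick and 74 mm tall, run between adjacent legs with their top edges flush with the underside of the top and their outer faces flush with the legs' outer faces.

B is a chair. The seat is a 485×386×38 mm slab with its top at z = 452 mm, on four 34×34 mm corner legs (flush with the seat edges, standing on z = 0). A flat backrest 21 mm thick, 453 mm tall, spans the full seat width and rises from the seat top along its +y edge, rear face flush with the rear of the seat.

The chair is on top of the table.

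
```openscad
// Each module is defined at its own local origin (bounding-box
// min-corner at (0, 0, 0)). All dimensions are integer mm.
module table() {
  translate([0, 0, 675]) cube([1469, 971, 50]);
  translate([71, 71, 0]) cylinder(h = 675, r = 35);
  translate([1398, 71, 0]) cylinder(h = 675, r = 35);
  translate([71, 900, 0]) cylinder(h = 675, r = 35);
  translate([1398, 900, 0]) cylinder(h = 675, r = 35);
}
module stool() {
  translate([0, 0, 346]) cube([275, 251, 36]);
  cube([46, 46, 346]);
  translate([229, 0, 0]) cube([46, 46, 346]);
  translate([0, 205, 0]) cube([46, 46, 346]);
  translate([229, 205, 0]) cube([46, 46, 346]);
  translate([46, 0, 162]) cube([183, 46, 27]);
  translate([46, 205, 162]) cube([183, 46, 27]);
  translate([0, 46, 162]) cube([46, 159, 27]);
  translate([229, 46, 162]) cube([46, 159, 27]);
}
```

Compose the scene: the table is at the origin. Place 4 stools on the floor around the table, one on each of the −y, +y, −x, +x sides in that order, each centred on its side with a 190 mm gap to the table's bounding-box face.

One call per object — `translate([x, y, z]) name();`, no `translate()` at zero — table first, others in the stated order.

table();
translate([597, -441, 0]) stool();
translate([597, 1161, 0]) stool();
translate([-465, 360, 0]) stool();
translate([1659, 360, 0]) stool();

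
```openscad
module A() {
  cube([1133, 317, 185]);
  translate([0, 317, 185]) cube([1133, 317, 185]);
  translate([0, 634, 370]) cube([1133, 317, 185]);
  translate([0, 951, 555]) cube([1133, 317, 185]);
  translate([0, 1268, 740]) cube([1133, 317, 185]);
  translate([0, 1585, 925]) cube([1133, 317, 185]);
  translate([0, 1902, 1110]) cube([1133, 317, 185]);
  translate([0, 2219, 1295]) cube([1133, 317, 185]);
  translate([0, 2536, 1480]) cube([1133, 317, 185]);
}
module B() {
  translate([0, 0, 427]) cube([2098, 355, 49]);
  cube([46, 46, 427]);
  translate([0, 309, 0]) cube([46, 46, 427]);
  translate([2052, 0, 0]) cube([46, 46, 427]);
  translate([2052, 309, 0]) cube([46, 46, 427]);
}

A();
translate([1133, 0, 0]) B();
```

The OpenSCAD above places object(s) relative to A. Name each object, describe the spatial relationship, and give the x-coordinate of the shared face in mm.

The staircase's +x face and the bench's −x face are both at x = 1133 mm.

A is a staircase. B is a bench. The bench is against the staircase's +x side, with their −y faces flush. The x-coordinate of the shared face is 1133 mm.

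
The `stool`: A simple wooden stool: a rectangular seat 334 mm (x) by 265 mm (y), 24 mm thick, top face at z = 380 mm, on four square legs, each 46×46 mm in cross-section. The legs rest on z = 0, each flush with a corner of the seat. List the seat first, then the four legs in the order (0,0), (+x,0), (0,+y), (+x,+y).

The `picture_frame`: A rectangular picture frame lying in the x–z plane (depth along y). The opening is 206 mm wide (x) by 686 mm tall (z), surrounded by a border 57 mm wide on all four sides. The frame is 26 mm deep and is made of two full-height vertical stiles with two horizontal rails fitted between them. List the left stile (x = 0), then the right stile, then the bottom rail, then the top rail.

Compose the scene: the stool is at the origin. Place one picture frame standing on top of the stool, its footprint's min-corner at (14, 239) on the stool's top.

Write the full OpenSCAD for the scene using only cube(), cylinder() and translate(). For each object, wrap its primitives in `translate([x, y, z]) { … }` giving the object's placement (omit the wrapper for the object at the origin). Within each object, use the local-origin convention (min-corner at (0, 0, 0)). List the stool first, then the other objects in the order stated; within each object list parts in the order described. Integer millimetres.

translate([0, 0, 356]) cube([334, 265, 24]);
cube([46, 46, 356]);
translate([288, 0, 0]) cube([46, 46, 356]);
translate([0, 219, 0]) cube([46, 46, 356]);
translate([288, 219, 0]) cube([46, 46, 356]);
translate([14, 239, 380]) {
  cube([57, 26, 800]);
  translate([263, 0, 0]) cube([57, 26, 800]);
  translate([57, 0, 0]) cube([206, 26, 57]);
  translate([57, 0, 743]) cube([206, 26, 57]);
}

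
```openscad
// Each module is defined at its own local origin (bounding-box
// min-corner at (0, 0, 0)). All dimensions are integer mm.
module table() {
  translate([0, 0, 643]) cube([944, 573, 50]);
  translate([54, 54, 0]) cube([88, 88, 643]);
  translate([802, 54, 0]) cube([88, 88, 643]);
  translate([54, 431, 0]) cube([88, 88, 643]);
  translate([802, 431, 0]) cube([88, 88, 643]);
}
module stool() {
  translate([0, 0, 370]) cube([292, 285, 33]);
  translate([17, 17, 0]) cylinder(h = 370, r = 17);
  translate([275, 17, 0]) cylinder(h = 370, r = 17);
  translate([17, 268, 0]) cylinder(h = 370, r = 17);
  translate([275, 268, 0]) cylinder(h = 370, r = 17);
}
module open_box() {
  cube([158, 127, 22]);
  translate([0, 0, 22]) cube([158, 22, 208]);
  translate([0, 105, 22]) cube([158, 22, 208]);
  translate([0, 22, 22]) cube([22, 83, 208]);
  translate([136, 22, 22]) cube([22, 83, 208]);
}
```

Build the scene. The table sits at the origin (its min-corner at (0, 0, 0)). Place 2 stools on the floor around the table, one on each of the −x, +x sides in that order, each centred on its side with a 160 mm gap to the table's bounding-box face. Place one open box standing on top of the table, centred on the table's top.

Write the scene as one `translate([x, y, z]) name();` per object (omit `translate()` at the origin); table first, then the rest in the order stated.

table();
translate([-452, 144, 0]) stool();
translate([1104, 144, 0]) stool();
translate([393, 223, 693]) open_box();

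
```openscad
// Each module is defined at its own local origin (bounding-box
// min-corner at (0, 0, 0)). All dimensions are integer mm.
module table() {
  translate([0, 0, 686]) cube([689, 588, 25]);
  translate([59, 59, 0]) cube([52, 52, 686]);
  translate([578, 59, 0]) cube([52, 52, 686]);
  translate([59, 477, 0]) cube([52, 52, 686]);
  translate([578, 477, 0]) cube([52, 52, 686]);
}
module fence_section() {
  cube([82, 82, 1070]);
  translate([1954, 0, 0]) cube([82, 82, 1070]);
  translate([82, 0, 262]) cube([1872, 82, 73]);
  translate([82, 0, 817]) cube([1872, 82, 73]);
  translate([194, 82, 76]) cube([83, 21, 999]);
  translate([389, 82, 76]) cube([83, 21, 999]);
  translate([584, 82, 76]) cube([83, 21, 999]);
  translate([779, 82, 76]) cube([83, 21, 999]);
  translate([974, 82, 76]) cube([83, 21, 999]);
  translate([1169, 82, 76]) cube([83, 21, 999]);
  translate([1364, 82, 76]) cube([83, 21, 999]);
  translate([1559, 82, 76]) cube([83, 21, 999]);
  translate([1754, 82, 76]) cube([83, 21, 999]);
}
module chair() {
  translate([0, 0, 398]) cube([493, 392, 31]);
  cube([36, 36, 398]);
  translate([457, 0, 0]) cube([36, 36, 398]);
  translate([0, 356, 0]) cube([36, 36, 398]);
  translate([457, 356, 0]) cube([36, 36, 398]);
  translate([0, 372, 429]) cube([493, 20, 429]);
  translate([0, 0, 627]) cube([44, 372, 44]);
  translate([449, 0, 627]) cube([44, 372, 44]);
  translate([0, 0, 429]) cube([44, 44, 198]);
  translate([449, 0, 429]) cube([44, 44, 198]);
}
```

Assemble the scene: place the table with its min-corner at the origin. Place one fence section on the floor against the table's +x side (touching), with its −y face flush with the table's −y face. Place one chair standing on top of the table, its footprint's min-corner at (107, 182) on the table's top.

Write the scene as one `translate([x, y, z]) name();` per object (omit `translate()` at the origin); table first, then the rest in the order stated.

table();
translate([689, 0, 0]) fence_section();
translate([107, 182, 711]) chair();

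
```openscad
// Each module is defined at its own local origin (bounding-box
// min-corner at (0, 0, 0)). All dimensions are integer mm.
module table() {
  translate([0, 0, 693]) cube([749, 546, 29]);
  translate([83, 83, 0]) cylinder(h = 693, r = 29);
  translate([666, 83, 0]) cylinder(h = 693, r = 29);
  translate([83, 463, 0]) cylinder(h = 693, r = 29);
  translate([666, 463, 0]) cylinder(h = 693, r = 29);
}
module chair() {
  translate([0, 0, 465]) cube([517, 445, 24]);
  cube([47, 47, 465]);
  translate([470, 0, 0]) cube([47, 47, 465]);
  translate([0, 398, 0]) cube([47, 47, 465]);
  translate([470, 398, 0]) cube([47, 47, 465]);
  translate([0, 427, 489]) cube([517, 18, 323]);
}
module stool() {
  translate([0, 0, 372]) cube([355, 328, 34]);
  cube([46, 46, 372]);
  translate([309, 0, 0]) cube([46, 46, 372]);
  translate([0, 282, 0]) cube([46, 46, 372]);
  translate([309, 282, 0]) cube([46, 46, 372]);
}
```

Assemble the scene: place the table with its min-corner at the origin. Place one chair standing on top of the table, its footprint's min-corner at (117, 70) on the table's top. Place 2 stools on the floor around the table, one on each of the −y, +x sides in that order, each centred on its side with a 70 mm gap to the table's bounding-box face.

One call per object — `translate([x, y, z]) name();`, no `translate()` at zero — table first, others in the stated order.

table();
translate([117, 70, 722]) chair();
translate([197, -398, 0]) stool();
translate([819, 109, 0]) stool();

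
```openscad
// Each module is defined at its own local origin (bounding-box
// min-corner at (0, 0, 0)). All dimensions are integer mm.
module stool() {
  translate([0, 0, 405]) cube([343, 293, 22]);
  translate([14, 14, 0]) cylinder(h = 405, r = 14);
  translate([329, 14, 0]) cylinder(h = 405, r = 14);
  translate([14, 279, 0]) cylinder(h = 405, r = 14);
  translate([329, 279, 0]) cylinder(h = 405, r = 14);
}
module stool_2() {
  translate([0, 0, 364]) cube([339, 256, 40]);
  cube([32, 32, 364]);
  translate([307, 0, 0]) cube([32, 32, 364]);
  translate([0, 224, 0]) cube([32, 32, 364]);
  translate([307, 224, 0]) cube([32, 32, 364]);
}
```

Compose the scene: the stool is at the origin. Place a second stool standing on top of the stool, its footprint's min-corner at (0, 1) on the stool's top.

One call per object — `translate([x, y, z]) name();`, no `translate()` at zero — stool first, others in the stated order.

stool();
translate([0, 1, 427]) stool_2();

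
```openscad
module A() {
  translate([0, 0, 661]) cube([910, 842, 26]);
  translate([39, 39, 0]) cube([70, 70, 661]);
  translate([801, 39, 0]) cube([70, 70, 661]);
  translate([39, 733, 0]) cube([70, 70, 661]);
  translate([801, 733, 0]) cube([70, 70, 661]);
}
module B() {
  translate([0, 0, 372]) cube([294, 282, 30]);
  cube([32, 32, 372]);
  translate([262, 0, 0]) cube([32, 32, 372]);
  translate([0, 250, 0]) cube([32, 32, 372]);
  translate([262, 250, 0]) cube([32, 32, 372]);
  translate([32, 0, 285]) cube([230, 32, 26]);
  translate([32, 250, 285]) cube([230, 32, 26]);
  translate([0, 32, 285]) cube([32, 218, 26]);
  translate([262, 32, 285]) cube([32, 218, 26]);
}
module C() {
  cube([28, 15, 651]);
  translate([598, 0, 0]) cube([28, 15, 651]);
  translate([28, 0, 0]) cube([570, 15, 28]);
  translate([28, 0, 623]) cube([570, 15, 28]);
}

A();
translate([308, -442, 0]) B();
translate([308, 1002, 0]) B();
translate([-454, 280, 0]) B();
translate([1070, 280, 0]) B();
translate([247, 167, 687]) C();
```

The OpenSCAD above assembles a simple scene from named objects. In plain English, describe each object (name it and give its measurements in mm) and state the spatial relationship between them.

A is a table: top 910 mm (x) × 842 mm (y), 26 mm thick, upper face at z = 687 mm, on four 70×70 mm square legs, each inset 39 mm from the nearest pair of top edges, running from z = 0 to the bottom of the top.

B is a simple wooden stool: a rectangular seat 294 mm (x) by 282 mm (y), 30 mm thick, top face at z = 402 mm, on four square legs, each 32×32 mm in cross-section. The legs rest on z = 0, each flush with a corner of the seat. Four stretchers, 32 mm wide and 26 mm tall, connect adjacent legs with their undersides at z = 285 mm, each running between the inner faces of the legs it joins and aligned with the legs' outer faces on the other axis.

C is a rectangular picture frame lying in the x–z plane (depth along y). The opening is 570 mm wide (x) by 595 mm tall (z), surrounded by a border 28 mm wide on all four sides. The frame is 15 mm deep and is made of two full-height vertical stiles with two horizontal rails fitted between them.

Four stools sit around the table at the −y, +y, −x, +x sides. The picture frame is on top of the table.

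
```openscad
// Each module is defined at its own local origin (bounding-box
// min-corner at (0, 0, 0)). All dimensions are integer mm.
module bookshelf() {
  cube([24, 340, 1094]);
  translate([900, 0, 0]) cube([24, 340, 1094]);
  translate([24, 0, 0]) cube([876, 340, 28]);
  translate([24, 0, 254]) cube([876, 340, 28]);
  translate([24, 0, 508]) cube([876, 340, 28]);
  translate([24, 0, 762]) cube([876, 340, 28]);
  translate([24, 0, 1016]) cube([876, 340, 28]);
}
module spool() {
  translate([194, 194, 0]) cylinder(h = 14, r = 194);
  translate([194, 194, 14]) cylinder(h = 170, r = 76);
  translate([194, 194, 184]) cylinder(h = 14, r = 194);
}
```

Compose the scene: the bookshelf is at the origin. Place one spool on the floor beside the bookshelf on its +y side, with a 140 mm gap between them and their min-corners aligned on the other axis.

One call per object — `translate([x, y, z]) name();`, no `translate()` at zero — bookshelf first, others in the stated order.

bookshelf();
translate([0, 480, 0]) spool();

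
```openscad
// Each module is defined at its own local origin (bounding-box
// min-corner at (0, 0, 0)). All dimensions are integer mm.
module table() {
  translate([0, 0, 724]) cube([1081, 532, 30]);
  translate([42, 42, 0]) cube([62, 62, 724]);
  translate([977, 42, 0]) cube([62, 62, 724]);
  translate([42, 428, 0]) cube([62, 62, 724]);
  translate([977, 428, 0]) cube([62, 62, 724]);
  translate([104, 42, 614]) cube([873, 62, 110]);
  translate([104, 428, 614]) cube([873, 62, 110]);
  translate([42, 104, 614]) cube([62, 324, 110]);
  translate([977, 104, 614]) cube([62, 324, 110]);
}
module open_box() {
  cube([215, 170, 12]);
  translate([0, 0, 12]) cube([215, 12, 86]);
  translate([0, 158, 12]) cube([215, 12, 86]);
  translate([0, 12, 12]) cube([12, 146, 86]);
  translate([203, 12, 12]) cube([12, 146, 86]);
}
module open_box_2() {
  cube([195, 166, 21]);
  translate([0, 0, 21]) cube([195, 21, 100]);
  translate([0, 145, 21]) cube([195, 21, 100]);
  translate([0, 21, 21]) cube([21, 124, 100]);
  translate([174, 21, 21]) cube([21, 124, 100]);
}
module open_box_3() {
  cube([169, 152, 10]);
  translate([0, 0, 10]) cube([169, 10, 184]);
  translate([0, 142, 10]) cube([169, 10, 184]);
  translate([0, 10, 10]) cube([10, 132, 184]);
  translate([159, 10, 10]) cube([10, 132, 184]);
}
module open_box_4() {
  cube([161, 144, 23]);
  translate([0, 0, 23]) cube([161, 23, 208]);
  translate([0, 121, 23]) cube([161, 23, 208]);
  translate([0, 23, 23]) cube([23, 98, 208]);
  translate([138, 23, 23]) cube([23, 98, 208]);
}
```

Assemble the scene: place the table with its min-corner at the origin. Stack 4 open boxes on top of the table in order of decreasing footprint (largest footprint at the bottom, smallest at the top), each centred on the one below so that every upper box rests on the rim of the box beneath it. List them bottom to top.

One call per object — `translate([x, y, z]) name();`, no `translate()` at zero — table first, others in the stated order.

table();
translate([433, 181, 754]) open_box();
translate([443, 183, 852]) open_box_2();
translate([456, 190, 973]) open_box_3();
translate([460, 194, 1167]) open_box_4();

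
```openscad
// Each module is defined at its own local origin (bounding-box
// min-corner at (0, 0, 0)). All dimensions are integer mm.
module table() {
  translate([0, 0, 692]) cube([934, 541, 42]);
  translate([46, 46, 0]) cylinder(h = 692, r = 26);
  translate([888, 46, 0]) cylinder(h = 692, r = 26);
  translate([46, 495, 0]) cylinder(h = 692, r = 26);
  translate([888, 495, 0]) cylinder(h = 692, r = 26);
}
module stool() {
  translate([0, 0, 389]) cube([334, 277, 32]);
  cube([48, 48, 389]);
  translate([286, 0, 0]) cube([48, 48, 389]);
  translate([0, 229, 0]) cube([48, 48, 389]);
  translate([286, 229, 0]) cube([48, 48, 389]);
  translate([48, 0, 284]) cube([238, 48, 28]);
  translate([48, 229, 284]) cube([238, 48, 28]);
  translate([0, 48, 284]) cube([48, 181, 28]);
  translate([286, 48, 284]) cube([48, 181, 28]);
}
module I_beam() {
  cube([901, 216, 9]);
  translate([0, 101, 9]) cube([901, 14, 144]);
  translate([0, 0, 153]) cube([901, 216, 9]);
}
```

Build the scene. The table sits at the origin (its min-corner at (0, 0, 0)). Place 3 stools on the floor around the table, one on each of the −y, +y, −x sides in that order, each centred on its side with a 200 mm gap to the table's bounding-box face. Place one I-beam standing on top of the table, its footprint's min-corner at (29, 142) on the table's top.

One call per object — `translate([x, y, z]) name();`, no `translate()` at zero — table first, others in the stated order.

table();
translate([300, -477, 0]) stool();
translate([300, 741, 0]) stool();
translate([-534, 132, 0]) stool();
translate([29, 142, 734]) I_beam();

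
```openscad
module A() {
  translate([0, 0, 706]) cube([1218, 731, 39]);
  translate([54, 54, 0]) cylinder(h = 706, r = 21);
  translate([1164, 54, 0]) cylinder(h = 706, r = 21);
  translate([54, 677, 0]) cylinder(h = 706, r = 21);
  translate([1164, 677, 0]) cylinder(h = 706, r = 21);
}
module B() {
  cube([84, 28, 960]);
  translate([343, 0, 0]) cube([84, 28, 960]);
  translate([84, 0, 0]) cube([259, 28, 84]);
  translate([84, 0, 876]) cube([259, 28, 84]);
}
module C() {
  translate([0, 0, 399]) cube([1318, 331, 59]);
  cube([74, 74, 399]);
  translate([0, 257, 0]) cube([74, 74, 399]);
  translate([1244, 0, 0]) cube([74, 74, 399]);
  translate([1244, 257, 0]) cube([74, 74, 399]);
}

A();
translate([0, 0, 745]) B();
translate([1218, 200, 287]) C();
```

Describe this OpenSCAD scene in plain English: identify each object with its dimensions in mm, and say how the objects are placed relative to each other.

A is a rectangular dining table. The top is 1218×731×39 mm with its upper surface at z = 745 mm. It stands on four round legs of 42 mm diameter, each leg's bounding box inset 33 mm from the nearest pair of top edges, running from the floor to the underside of the top.

B is a rectangular picture frame lying in the x–z plane (depth along y). The opening is 259 mm wide (x) by 792 mm tall (z), surrounded by a border 84 mm wide on all four sides. The frame is 28 mm deep and is made of two full-height vertical stiles with two horizontal rails fitted between them.

C is a bench: a 1318×331 mm seat slab, 59 mm thick, top at z = 458 mm, on four 74×74 mm square legs flush with the seat corners and standing on z = 0.

The picture frame is on top of the table. The bench is beside the table with their tops flush at z = 745.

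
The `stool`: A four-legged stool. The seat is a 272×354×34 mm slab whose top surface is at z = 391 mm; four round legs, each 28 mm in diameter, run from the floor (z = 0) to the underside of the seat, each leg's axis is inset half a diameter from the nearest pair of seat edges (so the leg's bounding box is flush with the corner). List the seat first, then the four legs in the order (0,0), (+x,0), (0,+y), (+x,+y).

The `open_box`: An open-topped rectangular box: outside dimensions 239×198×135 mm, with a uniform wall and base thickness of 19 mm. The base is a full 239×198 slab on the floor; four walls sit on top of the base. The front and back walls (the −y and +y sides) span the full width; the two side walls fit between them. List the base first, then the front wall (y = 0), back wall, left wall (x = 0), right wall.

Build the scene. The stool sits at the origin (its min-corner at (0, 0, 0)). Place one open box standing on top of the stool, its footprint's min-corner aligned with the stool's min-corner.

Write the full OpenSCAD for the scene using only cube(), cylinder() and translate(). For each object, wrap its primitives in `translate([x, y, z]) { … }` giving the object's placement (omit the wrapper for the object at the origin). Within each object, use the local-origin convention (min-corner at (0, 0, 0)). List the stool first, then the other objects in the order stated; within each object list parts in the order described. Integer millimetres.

translate([0, 0, 357]) cube([272, 354, 34]);
translate([14, 14, 0]) cylinder(h = 357, r = 14);
translate([258, 14, 0]) cylinder(h = 357, r = 14);
translate([14, 340, 0]) cylinder(h = 357, r = 14);
translate([258, 340, 0]) cylinder(h = 357, r = 14);
translate([0, 0, 391]) {
  cube([239, 198, 19]);
  translate([0, 0, 19]) cube([239, 19, 116]);
  translate([0, 179, 19]) cube([239, 19, 116]);
  translate([0, 19, 19]) cube([19, 160, 116]);
  translate([220, 19, 19]) cube([19, 160, 116]);
}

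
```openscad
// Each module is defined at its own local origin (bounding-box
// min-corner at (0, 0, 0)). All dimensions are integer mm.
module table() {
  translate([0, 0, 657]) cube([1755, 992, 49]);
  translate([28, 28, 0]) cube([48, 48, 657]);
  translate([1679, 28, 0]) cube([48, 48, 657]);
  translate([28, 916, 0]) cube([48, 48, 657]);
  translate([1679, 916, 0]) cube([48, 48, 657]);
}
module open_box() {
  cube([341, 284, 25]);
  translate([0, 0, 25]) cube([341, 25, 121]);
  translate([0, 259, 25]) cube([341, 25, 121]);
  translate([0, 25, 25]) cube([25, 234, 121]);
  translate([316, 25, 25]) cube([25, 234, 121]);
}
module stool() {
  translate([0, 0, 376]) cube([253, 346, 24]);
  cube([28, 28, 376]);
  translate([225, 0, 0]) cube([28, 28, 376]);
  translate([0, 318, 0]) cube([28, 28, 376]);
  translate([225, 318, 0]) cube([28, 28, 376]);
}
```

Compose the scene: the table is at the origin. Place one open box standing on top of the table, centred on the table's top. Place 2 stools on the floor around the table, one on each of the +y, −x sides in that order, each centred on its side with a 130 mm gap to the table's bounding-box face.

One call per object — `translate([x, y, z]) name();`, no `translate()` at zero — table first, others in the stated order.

table();
translate([707, 354, 706]) open_box();
translate([751, 1122, 0]) stool();
translate([-383, 323, 0]) stool();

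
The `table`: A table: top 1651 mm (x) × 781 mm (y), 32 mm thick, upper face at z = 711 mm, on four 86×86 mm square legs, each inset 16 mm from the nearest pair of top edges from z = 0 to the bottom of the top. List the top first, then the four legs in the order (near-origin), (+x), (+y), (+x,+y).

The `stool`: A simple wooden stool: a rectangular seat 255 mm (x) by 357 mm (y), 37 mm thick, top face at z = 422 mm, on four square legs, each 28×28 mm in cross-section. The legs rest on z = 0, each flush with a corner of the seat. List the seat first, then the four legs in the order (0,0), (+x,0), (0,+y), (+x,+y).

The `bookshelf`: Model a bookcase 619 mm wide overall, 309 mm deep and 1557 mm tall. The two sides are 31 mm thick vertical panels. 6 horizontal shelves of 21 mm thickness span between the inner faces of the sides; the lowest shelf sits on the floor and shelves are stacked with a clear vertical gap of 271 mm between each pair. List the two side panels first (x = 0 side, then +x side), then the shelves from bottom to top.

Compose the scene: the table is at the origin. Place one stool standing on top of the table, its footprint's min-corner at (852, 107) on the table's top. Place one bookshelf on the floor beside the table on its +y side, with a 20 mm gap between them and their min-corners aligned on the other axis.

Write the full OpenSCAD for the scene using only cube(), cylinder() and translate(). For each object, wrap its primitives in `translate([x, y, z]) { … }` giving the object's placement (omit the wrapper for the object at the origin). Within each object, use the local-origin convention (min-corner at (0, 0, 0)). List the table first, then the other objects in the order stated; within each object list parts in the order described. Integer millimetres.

translate([0, 0, 679]) cube([1651, 781, 32]);
translate([16, 16, 0]) cube([86, 86, 679]);
translate([1549, 16, 0]) cube([86, 86, 679]);
translate([16, 679, 0]) cube([86, 86, 679]);
translate([1549, 679, 0]) cube([86, 86, 679]);
translate([852, 107, 711]) {
  translate([0, 0, 385]) cube([255, 357, 37]);
  cube([28, 28, 385]);
  translate([227, 0, 0]) cube([28, 28, 385]);
  translate([0, 329, 0]) cube([28, 28, 385]);
  translate([227, 329, 0]) cube([28, 28, 385]);
}
translate([0, 801, 0]) {
  cube([31, 309, 1557]);
  translate([588, 0, 0]) cube([31, 309, 1557]);
  translate([31, 0, 0]) cube([557, 309, 21]);
  translate([31, 0, 292]) cube([557, 309, 21]);
  translate([31, 0, 584]) cube([557, 309, 21]);
  translate([31, 0, 876]) cube([557, 309, 21]);
  translate([31, 0, 1168]) cube([557, 309, 21]);
  translate([31, 0, 1460]) cube([557, 309, 21]);
}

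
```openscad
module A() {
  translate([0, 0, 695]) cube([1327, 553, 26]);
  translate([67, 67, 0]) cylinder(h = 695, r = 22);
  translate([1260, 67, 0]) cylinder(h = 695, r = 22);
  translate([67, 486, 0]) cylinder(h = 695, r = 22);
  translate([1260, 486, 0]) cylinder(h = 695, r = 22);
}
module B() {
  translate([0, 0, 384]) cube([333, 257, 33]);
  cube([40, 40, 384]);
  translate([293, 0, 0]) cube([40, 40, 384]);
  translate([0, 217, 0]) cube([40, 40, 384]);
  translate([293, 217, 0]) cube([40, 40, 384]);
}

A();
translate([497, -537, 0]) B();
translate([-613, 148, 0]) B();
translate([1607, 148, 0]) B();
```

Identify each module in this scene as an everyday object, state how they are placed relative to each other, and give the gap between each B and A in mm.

Each stool's nearest face is 280 mm from the table's bounding box.

A is a table. B is a stool. Three stools sit around the table at the −y, −x, +x sides. The gap between each stool and the table is 280 mm.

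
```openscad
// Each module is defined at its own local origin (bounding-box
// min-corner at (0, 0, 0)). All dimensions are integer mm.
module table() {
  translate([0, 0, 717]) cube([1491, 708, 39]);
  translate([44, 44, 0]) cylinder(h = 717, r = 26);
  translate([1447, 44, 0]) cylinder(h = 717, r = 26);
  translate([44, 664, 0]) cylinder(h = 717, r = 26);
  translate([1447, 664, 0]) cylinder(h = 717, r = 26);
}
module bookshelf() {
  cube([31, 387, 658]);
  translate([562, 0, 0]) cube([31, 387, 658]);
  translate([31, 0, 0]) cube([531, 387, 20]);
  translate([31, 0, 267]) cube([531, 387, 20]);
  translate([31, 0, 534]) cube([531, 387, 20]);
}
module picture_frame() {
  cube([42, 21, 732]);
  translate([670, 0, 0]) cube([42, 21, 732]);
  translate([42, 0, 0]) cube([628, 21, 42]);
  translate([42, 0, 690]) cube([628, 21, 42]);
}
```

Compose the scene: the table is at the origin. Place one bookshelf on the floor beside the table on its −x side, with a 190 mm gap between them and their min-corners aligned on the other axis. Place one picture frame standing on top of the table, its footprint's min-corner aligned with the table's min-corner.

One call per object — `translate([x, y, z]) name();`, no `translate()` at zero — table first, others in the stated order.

table();
translate([-783, 0, 0]) bookshelf();
translate([0, 0, 756]) picture_frame();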